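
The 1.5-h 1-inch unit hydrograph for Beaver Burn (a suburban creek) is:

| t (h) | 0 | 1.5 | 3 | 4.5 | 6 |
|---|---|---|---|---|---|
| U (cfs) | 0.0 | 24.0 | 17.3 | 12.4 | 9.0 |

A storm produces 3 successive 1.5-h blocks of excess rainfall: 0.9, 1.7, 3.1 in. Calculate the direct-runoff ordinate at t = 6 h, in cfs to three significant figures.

Q ≈ 82.8 cfs

By discrete convolution, Q_j = Σ (P_i / 1 in) · U_{j−i}.
At t = 6 h (j=4): Q = (0.9/1)·9.0 + (1.7/1)·12.4 + (3.1/1)·17.3 = 82.8 cfs.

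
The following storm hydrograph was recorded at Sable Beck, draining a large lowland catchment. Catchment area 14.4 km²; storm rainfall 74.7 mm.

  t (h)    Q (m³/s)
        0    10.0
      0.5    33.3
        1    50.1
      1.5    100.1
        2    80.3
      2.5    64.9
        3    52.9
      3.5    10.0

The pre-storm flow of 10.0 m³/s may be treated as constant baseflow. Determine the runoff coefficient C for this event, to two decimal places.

ΣQ_DR = 321.6 m³/s; V = ΣQ_DR·Δt = 5.789 × 10^5 m³.
Runoff depth d = V / A = 40.20 mm.
C = d / P = 40.20 / 74.7 = 0.54.

C ≈ 0.54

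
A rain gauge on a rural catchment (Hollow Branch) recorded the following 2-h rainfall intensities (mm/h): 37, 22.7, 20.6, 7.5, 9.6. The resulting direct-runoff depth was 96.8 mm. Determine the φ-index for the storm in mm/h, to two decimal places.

φ ≈ 10.63 mm/h

Only the 3 blocks with intensity above φ contribute runoff: 37, 22.7, 20.6 mm/h.
Σ(I−φ)·Δt = d  ⇒  (37+22.7+20.6 − 3φ)·2 = 96.8
φ = (80.30 − 96.8/2) / 3 = 10.63 mm/h.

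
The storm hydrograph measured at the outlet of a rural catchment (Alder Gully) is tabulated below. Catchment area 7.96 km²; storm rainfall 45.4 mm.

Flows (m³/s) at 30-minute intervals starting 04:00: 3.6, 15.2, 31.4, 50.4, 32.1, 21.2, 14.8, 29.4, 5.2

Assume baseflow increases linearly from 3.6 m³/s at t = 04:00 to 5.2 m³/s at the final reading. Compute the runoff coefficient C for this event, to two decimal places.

C ≈ 0.82

ΣQ_DR = 163.7 m³/s; V = ΣQ_DR·Δt = 2.947 × 10^5 m³.
Runoff depth d = V / A = 37.02 mm.
C = d / P = 37.02 / 45.4 = 0.82.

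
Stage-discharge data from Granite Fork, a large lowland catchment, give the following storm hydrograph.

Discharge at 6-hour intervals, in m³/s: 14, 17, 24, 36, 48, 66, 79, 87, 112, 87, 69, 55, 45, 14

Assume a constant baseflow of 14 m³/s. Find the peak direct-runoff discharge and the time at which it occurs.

Q_p = 98.0 m³/s at t = 48 h

Subtracting baseflow gives direct-runoff ordinates: 0.0, 3.0, 10.0, 22.0, 34.0, 52.0, 65.0, 73.0, 98.0, 73.0, 55.0, 41.0, 31.0, 0.0 m³/s.
The maximum is 98.0 m³/s, occurring at the reading for t = 48 h.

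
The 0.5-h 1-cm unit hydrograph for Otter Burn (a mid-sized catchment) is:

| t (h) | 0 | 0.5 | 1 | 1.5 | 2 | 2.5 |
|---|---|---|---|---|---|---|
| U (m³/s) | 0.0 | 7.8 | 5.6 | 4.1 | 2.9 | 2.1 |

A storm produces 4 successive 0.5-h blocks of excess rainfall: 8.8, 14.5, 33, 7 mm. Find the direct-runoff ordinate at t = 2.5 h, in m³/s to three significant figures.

By discrete convolution, Q_j = Σ (P_i / 10 mm) · U_{j−i}.
At t = 2.5 h (j=5): Q = (8.8/10)·2.1 + (14.5/10)·2.9 + (33/10)·4.1 + (7/10)·5.6 = 23.5 m³/s.

Q ≈ 23.5 m³/s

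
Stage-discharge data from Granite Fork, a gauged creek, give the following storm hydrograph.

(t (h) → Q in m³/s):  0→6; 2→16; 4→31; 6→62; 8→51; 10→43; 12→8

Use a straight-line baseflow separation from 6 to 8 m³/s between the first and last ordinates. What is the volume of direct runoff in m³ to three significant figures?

Direct-runoff ordinates (Q − Q_b): 0.00, 9.67, 24.33, 55.00, 43.67, 35.33, 0.00 m³/s.
ΣQ_DR = 168.0 m³/s.
With Δt = 2 h = 7200 s, V = ΣQ_DR · Δt = 168.0 × 7200 = 1.21 × 10^6 m³.

V ≈ 1.21 × 10^6 m³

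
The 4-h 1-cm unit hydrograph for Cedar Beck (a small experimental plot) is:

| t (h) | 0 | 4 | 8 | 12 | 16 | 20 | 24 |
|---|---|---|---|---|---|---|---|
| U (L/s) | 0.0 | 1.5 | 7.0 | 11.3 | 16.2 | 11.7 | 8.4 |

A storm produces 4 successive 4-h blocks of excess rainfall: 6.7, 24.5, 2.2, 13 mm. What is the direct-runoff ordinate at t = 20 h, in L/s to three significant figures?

By discrete convolution, Q_j = Σ (P_i / 10 mm) · U_{j−i}.
At t = 20 h (j=5): Q = (6.7/10)·11.7 + (24.5/10)·16.2 + (2.2/10)·11.3 + (13/10)·7.0 = 59.1 L/s.

Q ≈ 59.1 L/s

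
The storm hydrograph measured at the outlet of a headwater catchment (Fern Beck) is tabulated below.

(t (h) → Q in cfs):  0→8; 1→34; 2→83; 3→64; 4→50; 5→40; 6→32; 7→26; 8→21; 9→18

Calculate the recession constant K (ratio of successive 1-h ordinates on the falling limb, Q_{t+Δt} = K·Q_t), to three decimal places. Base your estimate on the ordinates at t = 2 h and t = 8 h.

Using the recession-limb readings at t = 2 h and t = 8 h: Q falls from 83 to 21 cfs over 6 intervals.
K = (Q₂/Q₁)^(1/6) = (21/83)^(1/6) = 0.795.

K ≈ 0.795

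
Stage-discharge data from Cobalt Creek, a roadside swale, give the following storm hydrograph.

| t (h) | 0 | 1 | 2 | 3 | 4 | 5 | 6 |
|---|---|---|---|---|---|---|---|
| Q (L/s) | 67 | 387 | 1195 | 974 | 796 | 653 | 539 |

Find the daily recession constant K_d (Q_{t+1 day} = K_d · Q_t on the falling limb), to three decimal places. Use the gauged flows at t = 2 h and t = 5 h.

Between t = 2 h and t = 5 h the flow falls from 1195 to 653 L/s over 3×1 h = 3 h.
Per-interval ratio K = (653/1195)^(1/3) = 0.8176; K_d = K^(24/1) = 0.008.

K_d ≈ 0.008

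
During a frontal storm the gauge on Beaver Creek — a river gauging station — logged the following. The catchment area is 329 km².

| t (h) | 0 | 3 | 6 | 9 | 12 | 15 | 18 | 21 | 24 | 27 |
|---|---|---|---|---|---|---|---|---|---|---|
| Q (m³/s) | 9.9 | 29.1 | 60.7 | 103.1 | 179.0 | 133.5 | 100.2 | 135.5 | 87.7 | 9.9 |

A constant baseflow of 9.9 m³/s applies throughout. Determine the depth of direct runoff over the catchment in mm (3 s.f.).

Direct runoff: 0.0, 19.2, 50.8, 93.2, 169.1, 123.6, 90.3, 125.6, 77.8, 0.0 m³/s; ΣQ_DR = 749.6 m³/s.
V = ΣQ_DR · Δt = 749.6 × 10800 s = 8.096 × 10^6 m³.
Over A = 329 km², depth = V / A = 24.6 mm.

d ≈ 24.6 mm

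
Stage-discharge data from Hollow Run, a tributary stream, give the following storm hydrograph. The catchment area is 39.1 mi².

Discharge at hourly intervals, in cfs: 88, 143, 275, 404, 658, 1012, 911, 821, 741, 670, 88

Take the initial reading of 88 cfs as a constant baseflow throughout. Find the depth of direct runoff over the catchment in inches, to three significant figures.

d ≈ 0.192 in

Direct runoff: 0.0, 55.0, 187.0, 316.0, 570.0, 924.0, 823.0, 733.0, 653.0, 582.0, 0.0 cfs; ΣQ_DR = 4843 cfs.
V = ΣQ_DR · Δt = 4843 × 3600 s = 1.743 × 10^7 ft³.
Over A = 39.1 mi², depth = V / A = 0.192 in.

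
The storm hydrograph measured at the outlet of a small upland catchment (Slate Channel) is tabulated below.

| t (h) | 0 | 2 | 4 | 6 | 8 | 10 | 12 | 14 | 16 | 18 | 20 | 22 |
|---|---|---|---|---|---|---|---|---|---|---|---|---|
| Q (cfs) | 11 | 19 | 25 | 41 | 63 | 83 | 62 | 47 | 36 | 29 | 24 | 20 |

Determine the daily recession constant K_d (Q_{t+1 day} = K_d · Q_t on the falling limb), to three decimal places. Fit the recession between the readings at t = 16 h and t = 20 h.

K_d ≈ 0.088

Between t = 16 h and t = 20 h the flow falls from 36 to 24 cfs over 2×2 h = 4 h.
Per-interval ratio K = (24/36)^(1/2) = 0.8165; K_d = K^(24/2) = 0.088.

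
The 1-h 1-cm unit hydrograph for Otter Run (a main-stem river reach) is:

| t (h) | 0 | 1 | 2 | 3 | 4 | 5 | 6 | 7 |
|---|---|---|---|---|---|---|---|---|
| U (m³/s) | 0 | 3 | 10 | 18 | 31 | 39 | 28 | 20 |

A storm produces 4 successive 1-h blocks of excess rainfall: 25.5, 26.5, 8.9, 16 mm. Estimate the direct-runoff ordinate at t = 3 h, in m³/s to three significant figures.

By discrete convolution, Q_j = Σ (P_i / 10 mm) · U_{j−i}.
At t = 3 h (j=3): Q = (25.5/10)·18 + (26.5/10)·10 + (8.9/10)·3 + (16/10)·0 = 75.1 m³/s.

Q ≈ 75.1 m³/s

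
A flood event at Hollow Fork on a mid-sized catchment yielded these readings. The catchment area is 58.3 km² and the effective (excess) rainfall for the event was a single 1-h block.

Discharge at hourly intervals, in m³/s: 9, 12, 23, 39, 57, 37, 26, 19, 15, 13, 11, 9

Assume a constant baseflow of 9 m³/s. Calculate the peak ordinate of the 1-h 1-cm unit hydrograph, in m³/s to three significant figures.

U_p ≈ 48.0 m³/s

Direct runoff: 0.0, 3.0, 14.0, 30.0, 48.0, 28.0, 17.0, 10.0, 6.0, 4.0, 2.0, 0.0 m³/s; ΣQ_DR = 162.0 m³/s, peak = 48.0 m³/s.
Runoff depth d = ΣQ_DR·Δt / A = 162.0 × 3600 / (58.3 km²) = 10.00 mm.
The 1-cm UH is the DRH scaled by (10 mm)/d, so U_p = 48.0 × 10/10.00 = 48.0 m³/s.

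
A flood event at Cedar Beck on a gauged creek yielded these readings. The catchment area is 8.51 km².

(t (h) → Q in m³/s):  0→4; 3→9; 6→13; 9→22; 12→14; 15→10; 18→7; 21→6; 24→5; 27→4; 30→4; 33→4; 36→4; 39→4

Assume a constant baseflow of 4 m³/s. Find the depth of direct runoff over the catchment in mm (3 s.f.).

Direct runoff: 0.0, 5.0, 9.0, 18.0, 10.0, 6.0, 3.0, 2.0, 1.0, 0.0, 0.0, 0.0, 0.0, 0.0 m³/s; ΣQ_DR = 54.00 m³/s.
V = ΣQ_DR · Δt = 54.00 × 10800 s = 5.832 × 10^5 m³.
Over A = 8.51 km², depth = V / A = 68.5 mm.

d ≈ 68.5 mm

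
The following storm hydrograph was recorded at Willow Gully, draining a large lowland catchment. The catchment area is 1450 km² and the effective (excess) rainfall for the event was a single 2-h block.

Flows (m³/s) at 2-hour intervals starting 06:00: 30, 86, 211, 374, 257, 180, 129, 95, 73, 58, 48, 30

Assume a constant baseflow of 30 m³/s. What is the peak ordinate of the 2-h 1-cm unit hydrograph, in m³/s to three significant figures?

U_p ≈ 572 m³/s

Direct runoff: 0.0, 56.0, 181.0, 344.0, 227.0, 150.0, 99.0, 65.0, 43.0, 28.0, 18.0, 0.0 m³/s; ΣQ_DR = 1211 m³/s, peak = 344.0 m³/s.
Runoff depth d = ΣQ_DR·Δt / A = 1211 × 7200 / (1450 km²) = 6.013 mm.
The 1-cm UH is the DRH scaled by (10 mm)/d, so U_p = 344.0 × 10/6.013 = 572 m³/s.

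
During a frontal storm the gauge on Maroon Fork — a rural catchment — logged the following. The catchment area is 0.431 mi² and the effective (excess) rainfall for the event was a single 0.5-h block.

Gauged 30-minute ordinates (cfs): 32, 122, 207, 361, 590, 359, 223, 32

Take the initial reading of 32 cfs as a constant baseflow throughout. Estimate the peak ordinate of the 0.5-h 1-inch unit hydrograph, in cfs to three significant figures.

U_p ≈ 186 cfs

Direct runoff: 0.0, 90.0, 175.0, 329.0, 558.0, 327.0, 191.0, 0.0 cfs; ΣQ_DR = 1670 cfs, peak = 558.0 cfs.
Runoff depth d = ΣQ_DR·Δt / A = 1670 × 1800 / (0.431 mi²) = 3.002 in.
The 1-inch UH is the DRH scaled by (1 in)/d, so U_p = 558.0 × 1/3.002 = 186 cfs.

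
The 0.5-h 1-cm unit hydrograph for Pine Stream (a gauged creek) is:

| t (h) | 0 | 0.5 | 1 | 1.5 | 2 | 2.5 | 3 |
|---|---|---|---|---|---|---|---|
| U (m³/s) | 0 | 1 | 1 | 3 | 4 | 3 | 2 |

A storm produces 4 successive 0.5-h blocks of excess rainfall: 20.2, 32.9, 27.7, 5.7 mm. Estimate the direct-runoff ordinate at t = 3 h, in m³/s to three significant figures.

By discrete convolution, Q_j = Σ (P_i / 10 mm) · U_{j−i}.
At t = 3 h (j=6): Q = (20.2/10)·2 + (32.9/10)·3 + (27.7/10)·4 + (5.7/10)·3 = 26.7 m³/s.

Q ≈ 26.7 m³/s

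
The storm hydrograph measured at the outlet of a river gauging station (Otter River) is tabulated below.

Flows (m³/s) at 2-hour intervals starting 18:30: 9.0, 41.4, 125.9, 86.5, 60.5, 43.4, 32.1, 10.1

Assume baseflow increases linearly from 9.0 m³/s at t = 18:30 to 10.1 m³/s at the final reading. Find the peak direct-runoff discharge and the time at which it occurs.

Subtracting baseflow gives direct-runoff ordinates: 0.00, 32.24, 116.59, 77.03, 50.87, 33.61, 22.16, 0.00 m³/s.
The maximum is 116.59 m³/s, occurring at the reading for t = 22:30.

Q_p = 116.59 m³/s at t = 22:30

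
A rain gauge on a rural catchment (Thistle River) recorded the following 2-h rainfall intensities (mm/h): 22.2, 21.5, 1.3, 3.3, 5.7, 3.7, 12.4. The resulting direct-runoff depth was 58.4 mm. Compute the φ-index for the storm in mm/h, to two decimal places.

φ ≈ 8.97 mm/h

Only the 3 blocks with intensity above φ contribute runoff: 22.2, 21.5, 12.4 mm/h.
Σ(I−φ)·Δt = d  ⇒  (22.2+21.5+12.4 − 3φ)·2 = 58.4
φ = (56.10 − 58.4/2) / 3 = 8.97 mm/h.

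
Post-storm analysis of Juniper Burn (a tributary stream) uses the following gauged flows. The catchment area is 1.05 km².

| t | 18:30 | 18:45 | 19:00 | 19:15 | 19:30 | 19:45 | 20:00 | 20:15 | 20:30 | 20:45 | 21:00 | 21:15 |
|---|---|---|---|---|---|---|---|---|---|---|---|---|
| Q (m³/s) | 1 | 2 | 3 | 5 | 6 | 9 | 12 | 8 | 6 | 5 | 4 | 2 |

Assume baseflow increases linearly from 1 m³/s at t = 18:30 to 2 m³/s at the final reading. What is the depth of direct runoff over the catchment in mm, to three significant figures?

d ≈ 38.6 mm

Direct runoff: 0.00, 0.91, 1.82, 3.73, 4.64, 7.55, 10.45, 6.36, 4.27, 3.18, 2.09, 0.00 m³/s; ΣQ_DR = 45.00 m³/s.
V = ΣQ_DR · Δt = 45.00 × 900 s = 40500 m³.
Over A = 1.05 km², depth = V / A = 38.6 mm.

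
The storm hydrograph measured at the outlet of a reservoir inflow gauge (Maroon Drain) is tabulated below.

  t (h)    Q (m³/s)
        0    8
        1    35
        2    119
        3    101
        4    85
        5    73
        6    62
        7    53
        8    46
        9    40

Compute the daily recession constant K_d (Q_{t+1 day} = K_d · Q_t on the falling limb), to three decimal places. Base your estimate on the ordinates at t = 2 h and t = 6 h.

K_d ≈ 0.020

Between t = 2 h and t = 6 h the flow falls from 119 to 62 m³/s over 4×1 h = 4 h.
Per-interval ratio K = (62/119)^(1/4) = 0.8496; K_d = K^(24/1) = 0.020.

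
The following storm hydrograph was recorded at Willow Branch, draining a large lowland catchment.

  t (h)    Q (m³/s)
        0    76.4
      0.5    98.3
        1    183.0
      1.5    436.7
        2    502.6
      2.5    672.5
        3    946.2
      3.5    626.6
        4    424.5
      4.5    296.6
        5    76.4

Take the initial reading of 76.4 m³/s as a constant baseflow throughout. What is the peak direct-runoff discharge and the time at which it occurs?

Q_p = 869.8 m³/s at t = 3 h

Subtracting baseflow gives direct-runoff ordinates: 0.0, 21.9, 106.6, 360.3, 426.2, 596.1, 869.8, 550.2, 348.1, 220.2, 0.0 m³/s.
The maximum is 869.8 m³/s, occurring at the reading for t = 3 h.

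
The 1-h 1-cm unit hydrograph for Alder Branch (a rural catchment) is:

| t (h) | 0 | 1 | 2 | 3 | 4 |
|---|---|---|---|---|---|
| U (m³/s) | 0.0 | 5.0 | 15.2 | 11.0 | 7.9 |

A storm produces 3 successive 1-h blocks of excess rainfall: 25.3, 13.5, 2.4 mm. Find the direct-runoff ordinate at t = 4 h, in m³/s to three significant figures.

Q ≈ 38.5 m³/s

By discrete convolution, Q_j = Σ (P_i / 10 mm) · U_{j−i}.
At t = 4 h (j=4): Q = (25.3/10)·7.9 + (13.5/10)·11.0 + (2.4/10)·15.2 = 38.5 m³/s.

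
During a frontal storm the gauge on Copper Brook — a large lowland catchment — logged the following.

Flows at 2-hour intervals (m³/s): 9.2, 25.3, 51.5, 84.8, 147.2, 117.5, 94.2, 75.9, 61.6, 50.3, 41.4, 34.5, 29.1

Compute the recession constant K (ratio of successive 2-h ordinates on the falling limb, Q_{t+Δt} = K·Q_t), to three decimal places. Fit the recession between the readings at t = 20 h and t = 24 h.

K ≈ 0.838

Using the recession-limb readings at t = 20 h and t = 24 h: Q falls from 41.4 to 29.1 m³/s over 2 intervals.
K = (Q₂/Q₁)^(1/2) = (29.1/41.4)^(1/2) = 0.838.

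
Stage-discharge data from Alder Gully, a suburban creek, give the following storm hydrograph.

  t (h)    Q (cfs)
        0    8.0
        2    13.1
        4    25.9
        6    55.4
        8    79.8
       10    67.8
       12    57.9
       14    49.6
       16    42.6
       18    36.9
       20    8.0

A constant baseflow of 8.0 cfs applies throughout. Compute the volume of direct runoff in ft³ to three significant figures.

V ≈ 2.57 × 10^6 ft³

Direct-runoff ordinates (Q − Q_b): 0.0, 5.1, 17.9, 47.4, 71.8, 59.8, 49.9, 41.6, 34.6, 28.9, 0.0 cfs.
ΣQ_DR = 357.0 cfs.
With Δt = 2 h = 7200 s, V = ΣQ_DR · Δt = 357.0 × 7200 = 2.57 × 10^6 ft³.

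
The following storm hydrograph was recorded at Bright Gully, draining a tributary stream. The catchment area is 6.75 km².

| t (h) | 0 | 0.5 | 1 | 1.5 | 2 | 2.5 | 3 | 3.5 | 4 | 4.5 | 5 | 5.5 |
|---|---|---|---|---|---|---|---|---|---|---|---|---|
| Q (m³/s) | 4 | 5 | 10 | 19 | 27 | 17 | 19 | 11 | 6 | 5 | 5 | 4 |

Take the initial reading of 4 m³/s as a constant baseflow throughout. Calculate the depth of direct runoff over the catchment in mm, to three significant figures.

Direct runoff: 0.0, 1.0, 6.0, 15.0, 23.0, 13.0, 15.0, 7.0, 2.0, 1.0, 1.0, 0.0 m³/s; ΣQ_DR = 84.00 m³/s.
V = ΣQ_DR · Δt = 84.00 × 1800 s = 1.512 × 10^5 m³.
Over A = 6.75 km², depth = V / A = 22.4 mm.

d ≈ 22.4 mm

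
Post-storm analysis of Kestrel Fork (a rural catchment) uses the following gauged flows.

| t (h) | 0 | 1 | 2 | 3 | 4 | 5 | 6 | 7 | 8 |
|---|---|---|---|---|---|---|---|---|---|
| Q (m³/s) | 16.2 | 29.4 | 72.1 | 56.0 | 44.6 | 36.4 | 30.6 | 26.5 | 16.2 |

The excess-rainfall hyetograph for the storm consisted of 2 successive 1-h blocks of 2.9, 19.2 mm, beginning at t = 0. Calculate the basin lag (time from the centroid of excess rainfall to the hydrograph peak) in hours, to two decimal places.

Centroid of excess rainfall: t_c = Σ P_i·t̄_i / ΣP_i = 1.3688 h (block centres at 0.5, 1.5 h).
Hydrograph peak occurs at t = 2 h, so basin lag t_L = 2 − 1.3688 = 0.63 h.

t_L ≈ 0.63 h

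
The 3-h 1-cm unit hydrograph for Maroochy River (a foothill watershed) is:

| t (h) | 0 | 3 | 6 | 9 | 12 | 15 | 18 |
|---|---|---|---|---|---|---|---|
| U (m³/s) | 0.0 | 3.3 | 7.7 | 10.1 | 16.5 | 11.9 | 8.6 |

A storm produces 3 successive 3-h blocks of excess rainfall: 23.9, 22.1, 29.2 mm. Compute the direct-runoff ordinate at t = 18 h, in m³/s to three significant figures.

By discrete convolution, Q_j = Σ (P_i / 10 mm) · U_{j−i}.
At t = 18 h (j=6): Q = (23.9/10)·8.6 + (22.1/10)·11.9 + (29.2/10)·16.5 = 95.0 m³/s.

Q ≈ 95.0 m³/s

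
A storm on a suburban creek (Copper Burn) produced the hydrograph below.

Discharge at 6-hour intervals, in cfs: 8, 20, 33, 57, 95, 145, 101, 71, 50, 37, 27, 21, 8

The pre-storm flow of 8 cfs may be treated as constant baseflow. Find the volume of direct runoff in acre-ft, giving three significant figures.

V ≈ 282 acre-ft

Direct-runoff ordinates (Q − Q_b): 0.0, 12.0, 25.0, 49.0, 87.0, 137.0, 93.0, 63.0, 42.0, 29.0, 19.0, 13.0, 0.0 cfs.
ΣQ_DR = 569.0 cfs.
With Δt = 6 h = 21600 s, V = ΣQ_DR · Δt = 569.0 × 21600 = 1.23 × 10^7 ft³ = 282 acre-ft.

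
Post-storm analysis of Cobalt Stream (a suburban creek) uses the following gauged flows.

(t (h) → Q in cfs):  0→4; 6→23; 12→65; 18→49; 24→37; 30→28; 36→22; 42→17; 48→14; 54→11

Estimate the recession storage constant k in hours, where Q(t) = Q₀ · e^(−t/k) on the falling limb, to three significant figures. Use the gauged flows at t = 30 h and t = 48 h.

k ≈ 26.0 h

On the falling limb, Q drops from 28 to 14 cfs between t = 30 h and t = 48 h (Δt = 18 h).
k = −Δt / ln(Q₂/Q₁) = −18 / ln(14/28) = 26.0 h.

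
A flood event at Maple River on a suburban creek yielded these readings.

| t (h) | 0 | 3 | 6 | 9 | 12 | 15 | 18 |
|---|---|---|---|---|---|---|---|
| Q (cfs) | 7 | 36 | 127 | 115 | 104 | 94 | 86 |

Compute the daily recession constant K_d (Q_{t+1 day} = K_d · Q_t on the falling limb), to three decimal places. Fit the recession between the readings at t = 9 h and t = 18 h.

K_d ≈ 0.461

Between t = 9 h and t = 18 h the flow falls from 115 to 86 cfs over 3×3 h = 9 h.
Per-interval ratio K = (86/115)^(1/3) = 0.9077; K_d = K^(24/3) = 0.461.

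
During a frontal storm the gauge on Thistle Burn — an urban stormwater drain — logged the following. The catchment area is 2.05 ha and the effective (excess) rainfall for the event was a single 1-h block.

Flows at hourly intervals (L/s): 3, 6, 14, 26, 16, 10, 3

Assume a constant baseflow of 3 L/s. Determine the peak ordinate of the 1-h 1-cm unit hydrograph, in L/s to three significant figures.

U_p ≈ 23.0 L/s

Direct runoff: 0.0, 3.0, 11.0, 23.0, 13.0, 7.0, 0.0 L/s; ΣQ_DR = 57.00 L/s, peak = 23.0 L/s.
Runoff depth d = ΣQ_DR·Δt / A = 57.00 × 3600 / (2.05 ha) = 10.01 mm.
The 1-cm UH is the DRH scaled by (10 mm)/d, so U_p = 23.0 × 10/10.01 = 23.0 L/s.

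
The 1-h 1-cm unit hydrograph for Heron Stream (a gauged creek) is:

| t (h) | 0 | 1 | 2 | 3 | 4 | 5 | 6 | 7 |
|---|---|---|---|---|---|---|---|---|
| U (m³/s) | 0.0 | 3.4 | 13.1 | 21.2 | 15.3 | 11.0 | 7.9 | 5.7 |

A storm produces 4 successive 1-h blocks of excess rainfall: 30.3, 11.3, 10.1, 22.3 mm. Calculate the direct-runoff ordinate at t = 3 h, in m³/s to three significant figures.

Q ≈ 82.5 m³/s

By discrete convolution, Q_j = Σ (P_i / 10 mm) · U_{j−i}.
At t = 3 h (j=3): Q = (30.3/10)·21.2 + (11.3/10)·13.1 + (10.1/10)·3.4 + (22.3/10)·0.0 = 82.5 m³/s.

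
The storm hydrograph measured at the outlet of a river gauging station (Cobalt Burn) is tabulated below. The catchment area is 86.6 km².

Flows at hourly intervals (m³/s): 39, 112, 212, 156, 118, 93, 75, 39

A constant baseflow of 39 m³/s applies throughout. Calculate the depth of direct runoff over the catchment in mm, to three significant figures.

Direct runoff: 0.0, 73.0, 173.0, 117.0, 79.0, 54.0, 36.0, 0.0 m³/s; ΣQ_DR = 532.0 m³/s.
V = ΣQ_DR · Δt = 532.0 × 3600 s = 1.915 × 10^6 m³.
Over A = 86.6 km², depth = V / A = 22.1 mm.

d ≈ 22.1 mm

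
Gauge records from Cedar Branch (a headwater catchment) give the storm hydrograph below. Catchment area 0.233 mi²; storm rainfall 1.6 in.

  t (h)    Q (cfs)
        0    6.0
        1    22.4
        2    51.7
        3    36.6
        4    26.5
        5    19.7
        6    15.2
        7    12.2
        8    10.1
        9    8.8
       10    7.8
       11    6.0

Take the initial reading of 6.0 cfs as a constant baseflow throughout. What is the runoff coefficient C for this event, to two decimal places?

C ≈ 0.63

ΣQ_DR = 151.0 cfs; V = ΣQ_DR·Δt = 5.436 × 10^5 ft³.
Runoff depth d = V / A = 1.004 in.
C = d / P = 1.004 / 1.6 = 0.63.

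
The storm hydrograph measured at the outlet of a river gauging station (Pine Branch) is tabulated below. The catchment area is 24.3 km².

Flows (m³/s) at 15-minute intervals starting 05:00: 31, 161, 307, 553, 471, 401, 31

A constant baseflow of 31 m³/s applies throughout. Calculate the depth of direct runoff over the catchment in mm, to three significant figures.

d ≈ 64.4 mm

Direct runoff: 0.0, 130.0, 276.0, 522.0, 440.0, 370.0, 0.0 m³/s; ΣQ_DR = 1738 m³/s.
V = ΣQ_DR · Δt = 1738 × 900 s = 1.564 × 10^6 m³.
Over A = 24.3 km², depth = V / A = 64.4 mm.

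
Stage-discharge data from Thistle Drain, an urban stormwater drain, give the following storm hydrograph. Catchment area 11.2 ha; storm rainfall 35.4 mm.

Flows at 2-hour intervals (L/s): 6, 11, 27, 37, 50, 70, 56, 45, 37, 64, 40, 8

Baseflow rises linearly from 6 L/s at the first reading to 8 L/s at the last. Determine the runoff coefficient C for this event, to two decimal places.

C ≈ 0.67

ΣQ_DR = 367.0 L/s; V = ΣQ_DR·Δt = 2.642 × 10^6 L.
Runoff depth d = V / A = 23.59 mm.
C = d / P = 23.59 / 35.4 = 0.67.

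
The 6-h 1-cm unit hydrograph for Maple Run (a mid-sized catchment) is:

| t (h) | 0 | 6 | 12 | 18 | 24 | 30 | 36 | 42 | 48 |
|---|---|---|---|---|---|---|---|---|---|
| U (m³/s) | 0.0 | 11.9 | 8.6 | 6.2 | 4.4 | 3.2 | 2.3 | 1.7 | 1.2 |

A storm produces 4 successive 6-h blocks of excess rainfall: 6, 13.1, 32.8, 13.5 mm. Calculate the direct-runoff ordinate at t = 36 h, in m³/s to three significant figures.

Q ≈ 28.4 m³/s

By discrete convolution, Q_j = Σ (P_i / 10 mm) · U_{j−i}.
At t = 36 h (j=6): Q = (6/10)·2.3 + (13.1/10)·3.2 + (32.8/10)·4.4 + (13.5/10)·6.2 = 28.4 m³/s.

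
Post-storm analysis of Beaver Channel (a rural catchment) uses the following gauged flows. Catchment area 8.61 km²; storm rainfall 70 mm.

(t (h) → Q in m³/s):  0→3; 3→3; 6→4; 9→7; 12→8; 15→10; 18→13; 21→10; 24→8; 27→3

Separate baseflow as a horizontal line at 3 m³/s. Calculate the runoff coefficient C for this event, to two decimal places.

ΣQ_DR = 39.00 m³/s; V = ΣQ_DR·Δt = 4.212 × 10^5 m³.
Runoff depth d = V / A = 48.92 mm.
C = d / P = 48.92 / 70 = 0.70.

C ≈ 0.70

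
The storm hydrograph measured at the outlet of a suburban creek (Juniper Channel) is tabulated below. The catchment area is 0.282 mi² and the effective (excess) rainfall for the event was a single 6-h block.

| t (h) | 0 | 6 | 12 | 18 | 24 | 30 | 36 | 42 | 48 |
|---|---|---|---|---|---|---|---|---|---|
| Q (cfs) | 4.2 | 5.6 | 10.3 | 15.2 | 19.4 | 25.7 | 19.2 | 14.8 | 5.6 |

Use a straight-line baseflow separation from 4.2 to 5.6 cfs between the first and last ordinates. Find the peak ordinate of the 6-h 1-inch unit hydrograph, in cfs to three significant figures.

U_p ≈ 8.24 cfs

Direct runoff: 0.00, 1.23, 5.75, 10.47, 14.50, 20.62, 13.95, 9.38, 0.00 cfs; ΣQ_DR = 75.90 cfs, peak = 20.62 cfs.
Runoff depth d = ΣQ_DR·Δt / A = 75.90 × 21600 / (0.282 mi²) = 2.502 in.
The 1-inch UH is the DRH scaled by (1 in)/d, so U_p = 20.62 × 1/2.502 = 8.24 cfs.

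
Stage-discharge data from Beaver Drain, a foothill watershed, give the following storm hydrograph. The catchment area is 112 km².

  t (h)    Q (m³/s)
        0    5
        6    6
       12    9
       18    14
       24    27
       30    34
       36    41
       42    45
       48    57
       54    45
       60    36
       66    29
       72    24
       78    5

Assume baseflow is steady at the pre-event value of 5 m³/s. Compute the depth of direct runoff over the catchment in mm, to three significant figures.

Direct runoff: 0.0, 1.0, 4.0, 9.0, 22.0, 29.0, 36.0, 40.0, 52.0, 40.0, 31.0, 24.0, 19.0, 0.0 m³/s; ΣQ_DR = 307.0 m³/s.
V = ΣQ_DR · Δt = 307.0 × 21600 s = 6.631 × 10^6 m³.
Over A = 112 km², depth = V / A = 59.2 mm.

d ≈ 59.2 mm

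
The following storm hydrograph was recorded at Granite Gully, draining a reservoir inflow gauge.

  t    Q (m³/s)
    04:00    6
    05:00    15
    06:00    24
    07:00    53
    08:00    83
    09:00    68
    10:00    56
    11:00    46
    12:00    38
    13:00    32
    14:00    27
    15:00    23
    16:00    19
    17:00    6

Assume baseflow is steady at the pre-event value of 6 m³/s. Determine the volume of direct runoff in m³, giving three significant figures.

Direct-runoff ordinates (Q − Q_b): 0.0, 9.0, 18.0, 47.0, 77.0, 62.0, 50.0, 40.0, 32.0, 26.0, 21.0, 17.0, 13.0, 0.0 m³/s.
ΣQ_DR = 412.0 m³/s.
With Δt = 1 h = 3600 s, V = ΣQ_DR · Δt = 412.0 × 3600 = 1.48 × 10^6 m³.

V ≈ 1.48 × 10^6 m³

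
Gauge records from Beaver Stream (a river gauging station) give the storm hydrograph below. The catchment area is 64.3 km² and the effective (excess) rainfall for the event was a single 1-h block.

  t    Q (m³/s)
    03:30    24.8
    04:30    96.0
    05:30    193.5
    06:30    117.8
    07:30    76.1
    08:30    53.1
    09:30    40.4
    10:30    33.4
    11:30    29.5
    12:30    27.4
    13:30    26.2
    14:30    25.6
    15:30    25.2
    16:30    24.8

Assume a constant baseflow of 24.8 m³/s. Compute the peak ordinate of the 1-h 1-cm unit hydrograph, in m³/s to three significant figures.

Direct runoff: 0.0, 71.2, 168.7, 93.0, 51.3, 28.3, 15.6, 8.6, 4.7, 2.6, 1.4, 0.8, 0.4, 0.0 m³/s; ΣQ_DR = 446.6 m³/s, peak = 168.7 m³/s.
Runoff depth d = ΣQ_DR·Δt / A = 446.6 × 3600 / (64.3 km²) = 25.00 mm.
The 1-cm UH is the DRH scaled by (10 mm)/d, so U_p = 168.7 × 10/25.00 = 67.5 m³/s.

U_p ≈ 67.5 m³/s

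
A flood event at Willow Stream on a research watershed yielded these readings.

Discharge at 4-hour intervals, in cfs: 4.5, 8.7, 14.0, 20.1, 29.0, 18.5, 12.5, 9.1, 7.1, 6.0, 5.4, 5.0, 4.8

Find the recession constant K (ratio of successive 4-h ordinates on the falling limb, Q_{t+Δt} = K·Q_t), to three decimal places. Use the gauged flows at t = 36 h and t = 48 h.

K ≈ 0.928

Using the recession-limb readings at t = 36 h and t = 48 h: Q falls from 6.0 to 4.8 cfs over 3 intervals.
K = (Q₂/Q₁)^(1/3) = (4.8/6.0)^(1/3) = 0.928.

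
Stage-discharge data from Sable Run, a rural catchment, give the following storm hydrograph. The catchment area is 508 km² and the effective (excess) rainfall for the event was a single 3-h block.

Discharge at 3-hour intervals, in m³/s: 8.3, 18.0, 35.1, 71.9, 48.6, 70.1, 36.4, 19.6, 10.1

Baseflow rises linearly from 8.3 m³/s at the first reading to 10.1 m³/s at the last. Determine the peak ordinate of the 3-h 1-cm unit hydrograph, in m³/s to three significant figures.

U_p ≈ 126 m³/s

Direct runoff: 0.00, 9.47, 26.35, 62.92, 39.40, 60.67, 26.75, 9.72, 0.00 m³/s; ΣQ_DR = 235.3 m³/s, peak = 62.92 m³/s.
Runoff depth d = ΣQ_DR·Δt / A = 235.3 × 10800 / (508 km²) = 5.002 mm.
The 1-cm UH is the DRH scaled by (10 mm)/d, so U_p = 62.92 × 10/5.002 = 126 m³/s.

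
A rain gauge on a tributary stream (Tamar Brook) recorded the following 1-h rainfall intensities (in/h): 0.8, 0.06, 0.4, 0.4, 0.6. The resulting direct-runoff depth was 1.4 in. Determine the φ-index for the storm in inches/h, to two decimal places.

φ ≈ 0.20 in/h

Only the 4 blocks with intensity above φ contribute runoff: 0.8, 0.4, 0.4, 0.6 in/h.
Σ(I−φ)·Δt = d  ⇒  (0.8+0.4+0.4+0.6 − 4φ)·1 = 1.4
φ = (2.200 − 1.4/1) / 4 = 0.20 in/h.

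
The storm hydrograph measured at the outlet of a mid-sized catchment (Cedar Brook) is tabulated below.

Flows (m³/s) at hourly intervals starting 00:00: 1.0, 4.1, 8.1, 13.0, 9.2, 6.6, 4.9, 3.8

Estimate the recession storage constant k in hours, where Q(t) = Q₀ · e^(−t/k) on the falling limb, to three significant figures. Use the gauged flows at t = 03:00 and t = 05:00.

On the falling limb, Q drops from 13.0 to 6.6 m³/s between t = 03:00 and t = 05:00 (Δt = 2 h).
k = −Δt / ln(Q₂/Q₁) = −2 / ln(6.6/13.0) = 2.95 h.

k ≈ 2.95 h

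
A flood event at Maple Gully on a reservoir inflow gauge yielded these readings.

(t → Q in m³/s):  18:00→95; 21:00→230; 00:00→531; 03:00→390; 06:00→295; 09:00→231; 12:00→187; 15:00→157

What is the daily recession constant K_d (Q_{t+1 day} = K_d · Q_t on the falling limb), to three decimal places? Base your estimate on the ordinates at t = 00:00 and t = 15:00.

Between t = 00:00 and t = 15:00 the flow falls from 531 to 157 m³/s over 5×3 h = 15 h.
Per-interval ratio K = (157/531)^(1/5) = 0.7837; K_d = K^(24/3) = 0.142.

K_d ≈ 0.142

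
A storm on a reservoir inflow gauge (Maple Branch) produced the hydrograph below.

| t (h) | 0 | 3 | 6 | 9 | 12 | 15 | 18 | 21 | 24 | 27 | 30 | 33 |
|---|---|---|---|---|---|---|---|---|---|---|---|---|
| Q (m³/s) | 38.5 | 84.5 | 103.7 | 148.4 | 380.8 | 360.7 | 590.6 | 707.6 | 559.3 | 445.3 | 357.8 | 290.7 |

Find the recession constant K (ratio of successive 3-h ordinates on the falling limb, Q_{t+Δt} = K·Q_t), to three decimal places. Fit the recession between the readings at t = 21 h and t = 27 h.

Using the recession-limb readings at t = 21 h and t = 27 h: Q falls from 707.6 to 445.3 m³/s over 2 intervals.
K = (Q₂/Q₁)^(1/2) = (445.3/707.6)^(1/2) = 0.793.

K ≈ 0.793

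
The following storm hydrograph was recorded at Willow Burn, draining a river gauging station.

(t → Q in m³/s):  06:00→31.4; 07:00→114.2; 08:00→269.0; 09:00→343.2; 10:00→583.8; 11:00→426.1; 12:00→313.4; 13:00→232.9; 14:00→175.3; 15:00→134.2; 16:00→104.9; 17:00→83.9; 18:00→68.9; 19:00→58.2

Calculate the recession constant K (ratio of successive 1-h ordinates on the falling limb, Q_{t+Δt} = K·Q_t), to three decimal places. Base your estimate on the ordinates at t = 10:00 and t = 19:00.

K ≈ 0.774

Using the recession-limb readings at t = 10:00 and t = 19:00: Q falls from 583.8 to 58.2 m³/s over 9 intervals.
K = (Q₂/Q₁)^(1/9) = (58.2/583.8)^(1/9) = 0.774.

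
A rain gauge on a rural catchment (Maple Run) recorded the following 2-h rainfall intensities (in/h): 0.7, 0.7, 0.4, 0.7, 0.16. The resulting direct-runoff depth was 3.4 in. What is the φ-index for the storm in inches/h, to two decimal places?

Only the 4 blocks with intensity above φ contribute runoff: 0.7, 0.7, 0.4, 0.7 in/h.
Σ(I−φ)·Δt = d  ⇒  (0.7+0.7+0.4+0.7 − 4φ)·2 = 3.4
φ = (2.500 − 3.4/2) / 4 = 0.20 in/h.

φ ≈ 0.20 in/h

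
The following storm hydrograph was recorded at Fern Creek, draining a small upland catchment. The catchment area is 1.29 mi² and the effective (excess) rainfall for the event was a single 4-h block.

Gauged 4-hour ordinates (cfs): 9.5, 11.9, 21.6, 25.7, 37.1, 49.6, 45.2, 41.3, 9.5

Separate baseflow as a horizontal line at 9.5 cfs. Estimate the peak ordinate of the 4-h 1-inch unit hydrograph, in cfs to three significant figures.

U_p ≈ 50.3 cfs

Direct runoff: 0.0, 2.4, 12.1, 16.2, 27.6, 40.1, 35.7, 31.8, 0.0 cfs; ΣQ_DR = 165.9 cfs, peak = 40.1 cfs.
Runoff depth d = ΣQ_DR·Δt / A = 165.9 × 14400 / (1.29 mi²) = 0.7971 in.
The 1-inch UH is the DRH scaled by (1 in)/d, so U_p = 40.1 × 1/0.7971 = 50.3 cfs.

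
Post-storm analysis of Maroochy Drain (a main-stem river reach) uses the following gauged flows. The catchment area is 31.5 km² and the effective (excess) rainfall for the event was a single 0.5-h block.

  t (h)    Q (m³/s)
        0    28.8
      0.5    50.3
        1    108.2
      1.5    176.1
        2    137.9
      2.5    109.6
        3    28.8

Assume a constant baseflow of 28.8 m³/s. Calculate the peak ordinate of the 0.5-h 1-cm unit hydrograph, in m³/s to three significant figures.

U_p ≈ 58.8 m³/s

Direct runoff: 0.0, 21.5, 79.4, 147.3, 109.1, 80.8, 0.0 m³/s; ΣQ_DR = 438.1 m³/s, peak = 147.3 m³/s.
Runoff depth d = ΣQ_DR·Δt / A = 438.1 × 1800 / (31.5 km²) = 25.03 mm.
The 1-cm UH is the DRH scaled by (10 mm)/d, so U_p = 147.3 × 10/25.03 = 58.8 m³/s.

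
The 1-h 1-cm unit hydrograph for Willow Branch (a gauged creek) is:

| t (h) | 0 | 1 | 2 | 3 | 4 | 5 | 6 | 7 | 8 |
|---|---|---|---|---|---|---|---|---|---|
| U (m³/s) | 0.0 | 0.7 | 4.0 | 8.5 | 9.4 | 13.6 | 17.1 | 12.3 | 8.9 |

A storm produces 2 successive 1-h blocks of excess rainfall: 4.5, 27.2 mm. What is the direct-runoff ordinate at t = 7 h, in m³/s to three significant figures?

By discrete convolution, Q_j = Σ (P_i / 10 mm) · U_{j−i}.
At t = 7 h (j=7): Q = (4.5/10)·12.3 + (27.2/10)·17.1 = 52.0 m³/s.

Q ≈ 52.0 m³/s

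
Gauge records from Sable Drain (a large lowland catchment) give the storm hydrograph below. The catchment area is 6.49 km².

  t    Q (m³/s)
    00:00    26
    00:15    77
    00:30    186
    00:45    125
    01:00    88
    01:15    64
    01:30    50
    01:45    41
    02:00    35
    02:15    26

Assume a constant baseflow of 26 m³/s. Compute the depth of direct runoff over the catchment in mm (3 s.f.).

Direct runoff: 0.0, 51.0, 160.0, 99.0, 62.0, 38.0, 24.0, 15.0, 9.0, 0.0 m³/s; ΣQ_DR = 458.0 m³/s.
V = ΣQ_DR · Δt = 458.0 × 900 s = 4.122 × 10^5 m³.
Over A = 6.49 km², depth = V / A = 63.5 mm.

d ≈ 63.5 mm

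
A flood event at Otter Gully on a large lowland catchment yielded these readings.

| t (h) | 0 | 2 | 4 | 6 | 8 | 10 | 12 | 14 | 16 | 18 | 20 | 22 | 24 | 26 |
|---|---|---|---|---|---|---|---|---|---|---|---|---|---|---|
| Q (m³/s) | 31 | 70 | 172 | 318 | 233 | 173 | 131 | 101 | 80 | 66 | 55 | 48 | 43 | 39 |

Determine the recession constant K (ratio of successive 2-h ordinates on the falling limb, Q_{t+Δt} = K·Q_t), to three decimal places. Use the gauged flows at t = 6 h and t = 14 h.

Using the recession-limb readings at t = 6 h and t = 14 h: Q falls from 318 to 101 m³/s over 4 intervals.
K = (Q₂/Q₁)^(1/4) = (101/318)^(1/4) = 0.751.

K ≈ 0.751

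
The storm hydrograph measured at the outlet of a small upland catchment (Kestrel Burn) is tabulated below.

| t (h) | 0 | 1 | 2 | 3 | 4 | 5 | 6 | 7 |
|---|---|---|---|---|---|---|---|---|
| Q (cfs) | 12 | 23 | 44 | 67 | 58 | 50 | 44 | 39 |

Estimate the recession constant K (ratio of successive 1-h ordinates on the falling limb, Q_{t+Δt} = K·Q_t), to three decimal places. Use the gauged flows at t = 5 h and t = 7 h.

Using the recession-limb readings at t = 5 h and t = 7 h: Q falls from 50 to 39 cfs over 2 intervals.
K = (Q₂/Q₁)^(1/2) = (39/50)^(1/2) = 0.883.

K ≈ 0.883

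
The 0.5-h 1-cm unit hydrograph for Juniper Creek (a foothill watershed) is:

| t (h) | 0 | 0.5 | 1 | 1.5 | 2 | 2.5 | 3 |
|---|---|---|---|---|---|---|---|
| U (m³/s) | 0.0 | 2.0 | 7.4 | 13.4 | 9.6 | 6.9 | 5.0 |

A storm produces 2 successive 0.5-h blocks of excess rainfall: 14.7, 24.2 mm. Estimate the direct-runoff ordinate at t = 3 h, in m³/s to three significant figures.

By discrete convolution, Q_j = Σ (P_i / 10 mm) · U_{j−i}.
At t = 3 h (j=6): Q = (14.7/10)·5.0 + (24.2/10)·6.9 = 24.0 m³/s.

Q ≈ 24.0 m³/s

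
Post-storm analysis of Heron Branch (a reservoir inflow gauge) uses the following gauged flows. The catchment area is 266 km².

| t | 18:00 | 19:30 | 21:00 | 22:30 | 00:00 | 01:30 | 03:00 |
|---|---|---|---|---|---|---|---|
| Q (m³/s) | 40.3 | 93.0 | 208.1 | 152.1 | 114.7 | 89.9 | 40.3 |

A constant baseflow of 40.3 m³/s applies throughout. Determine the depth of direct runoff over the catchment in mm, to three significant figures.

d ≈ 9.26 mm

Direct runoff: 0.0, 52.7, 167.8, 111.8, 74.4, 49.6, 0.0 m³/s; ΣQ_DR = 456.3 m³/s.
V = ΣQ_DR · Δt = 456.3 × 5400 s = 2.464 × 10^6 m³.
Over A = 266 km², depth = V / A = 9.26 mm.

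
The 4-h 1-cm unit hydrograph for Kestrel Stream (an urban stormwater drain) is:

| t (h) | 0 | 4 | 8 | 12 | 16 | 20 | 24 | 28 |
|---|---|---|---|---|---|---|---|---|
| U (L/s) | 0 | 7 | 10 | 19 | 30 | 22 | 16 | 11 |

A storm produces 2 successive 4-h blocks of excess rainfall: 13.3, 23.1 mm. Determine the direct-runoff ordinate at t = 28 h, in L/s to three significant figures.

By discrete convolution, Q_j = Σ (P_i / 10 mm) · U_{j−i}.
At t = 28 h (j=7): Q = (13.3/10)·11 + (23.1/10)·16 = 51.6 L/s.

Q ≈ 51.6 L/s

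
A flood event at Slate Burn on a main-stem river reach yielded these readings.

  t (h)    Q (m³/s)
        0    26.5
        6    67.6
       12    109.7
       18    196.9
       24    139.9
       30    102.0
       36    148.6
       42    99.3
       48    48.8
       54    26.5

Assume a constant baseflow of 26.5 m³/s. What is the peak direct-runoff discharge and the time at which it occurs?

Q_p = 170.4 m³/s at t = 18 h

Subtracting baseflow gives direct-runoff ordinates: 0.0, 41.1, 83.2, 170.4, 113.4, 75.5, 122.1, 72.8, 22.3, 0.0 m³/s.
The maximum is 170.4 m³/s, occurring at the reading for t = 18 h.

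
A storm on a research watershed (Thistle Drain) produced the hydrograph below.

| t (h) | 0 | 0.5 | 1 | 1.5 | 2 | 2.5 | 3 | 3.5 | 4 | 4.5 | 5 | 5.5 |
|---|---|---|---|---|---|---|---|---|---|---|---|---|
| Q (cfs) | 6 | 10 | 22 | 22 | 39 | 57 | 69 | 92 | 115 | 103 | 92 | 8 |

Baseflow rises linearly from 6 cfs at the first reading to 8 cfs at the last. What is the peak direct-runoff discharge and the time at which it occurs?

Q_p = 107.55 cfs at t = 4 h

Subtracting baseflow gives direct-runoff ordinates: 0.00, 3.82, 15.64, 15.45, 32.27, 50.09, 61.91, 84.73, 107.55, 95.36, 84.18, 0.00 cfs.
The maximum is 107.55 cfs, occurring at the reading for t = 4 h.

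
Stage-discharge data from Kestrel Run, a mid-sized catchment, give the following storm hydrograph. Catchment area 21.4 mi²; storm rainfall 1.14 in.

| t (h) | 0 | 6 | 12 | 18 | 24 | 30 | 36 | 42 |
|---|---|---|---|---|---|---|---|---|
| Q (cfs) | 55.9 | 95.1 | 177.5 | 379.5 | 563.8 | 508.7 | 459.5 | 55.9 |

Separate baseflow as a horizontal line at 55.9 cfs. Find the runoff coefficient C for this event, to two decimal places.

ΣQ_DR = 1849 cfs; V = ΣQ_DR·Δt = 3.993 × 10^7 ft³.
Runoff depth d = V / A = 0.8032 in.
C = d / P = 0.8032 / 1.14 = 0.70.

C ≈ 0.70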